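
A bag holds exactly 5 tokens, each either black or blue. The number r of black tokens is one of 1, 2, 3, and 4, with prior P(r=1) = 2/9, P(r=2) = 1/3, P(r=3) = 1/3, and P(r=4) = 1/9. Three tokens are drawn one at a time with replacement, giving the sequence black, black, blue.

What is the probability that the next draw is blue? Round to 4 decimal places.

0.4632

The likelihood of the observed sequence under each hypothesis: P(data | r = 1) = (1/5)(1/5)(4/5) = 0.032; P(data | r = 2) = (2/5)(2/5)(3/5) = 0.096; P(data | r = 3) = (3/5)(3/5)(2/5) = 0.144; P(data | r = 4) = (4/5)(4/5)(1/5) = 0.128.
Multiplying each by its prior: 2/9 · 0.032 = 0.0071111, 1/3 · 0.096 = 0.032, 1/3 · 0.144 = 0.048, 1/9 · 0.128 = 0.014222; with total 0.10133.
Normalising, the posterior is P(r = 1 | data) = 0.070175, P(r = 2 | data) = 0.31579, P(r = 3 | data) = 0.47368, P(r = 4 | data) = 0.14035.
So P(blue next | data) = Σ P(blue next | H) P(H | data) = (4/5)(0.070175) + (3/5)(0.31579) + (2/5)(0.47368) + (1/5)(0.14035) = 0.46316.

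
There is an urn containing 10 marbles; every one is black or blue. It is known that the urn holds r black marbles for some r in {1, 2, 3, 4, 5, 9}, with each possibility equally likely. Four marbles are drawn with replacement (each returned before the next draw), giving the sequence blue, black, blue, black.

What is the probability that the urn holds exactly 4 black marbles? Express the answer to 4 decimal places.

0.2796

The likelihood of the observed sequence under each hypothesis: P(data | r = 1) = (9/10)(1/10)(9/10)(1/10) = 0.0081; P(data | r = 2) = (8/10)(2/10)(8/10)(2/10) = 0.0256; P(data | r = 3) = (7/10)(3/10)(7/10)(3/10) = 0.0441; P(data | r = 4) = (6/10)(4/10)(6/10)(4/10) = 0.0576; P(data | r = 5) = (5/10)(5/10)(5/10)(5/10) = 0.0625; P(data | r = 9) = (1/10)(9/10)(1/10)(9/10) = 0.0081.
Weighting by the prior gives 1/6 · 0.0081 = 0.00135, 1/6 · 0.0256 = 0.0042667, 1/6 · 0.0441 = 0.00735, 1/6 · 0.0576 = 0.0096, 1/6 · 0.0625 = 0.010417, 1/6 · 0.0081 = 0.00135; summing to 0.034333.
So P(r = 4 | data) = (0.0096) / (0.034333) = 0.27961.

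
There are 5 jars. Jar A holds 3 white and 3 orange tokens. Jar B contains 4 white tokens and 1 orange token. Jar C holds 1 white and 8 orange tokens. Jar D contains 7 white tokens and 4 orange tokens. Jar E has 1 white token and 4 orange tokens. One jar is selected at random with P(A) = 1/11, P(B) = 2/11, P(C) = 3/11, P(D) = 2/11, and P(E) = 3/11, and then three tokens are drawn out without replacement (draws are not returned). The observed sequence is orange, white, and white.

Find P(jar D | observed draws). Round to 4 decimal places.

0.3816

The likelihood of the observed sequence under each hypothesis: P(data | jar A) = (3/6)(3/5)(2/4) = 0.15; P(data | jar B) = (1/5)(4/4)(3/3) = 0.2; P(data | jar C) = (8/9)(1/8)(0/7) = 0; P(data | jar D) = (4/11)(7/10)(6/9) = 0.1697; P(data | jar E) = (4/5)(1/4)(0/3) = 0.
The prior-weighted likelihoods are 1/11 · 0.15 = 0.013636, 2/11 · 0.2 = 0.036364, 3/11 · 0 = 0, 2/11 · 0.1697 = 0.030854, 3/11 · 0 = 0; these sum to 0.080854.
By Bayes' rule, P(jar D | data) = (0.030854) / (0.080854) = 0.3816.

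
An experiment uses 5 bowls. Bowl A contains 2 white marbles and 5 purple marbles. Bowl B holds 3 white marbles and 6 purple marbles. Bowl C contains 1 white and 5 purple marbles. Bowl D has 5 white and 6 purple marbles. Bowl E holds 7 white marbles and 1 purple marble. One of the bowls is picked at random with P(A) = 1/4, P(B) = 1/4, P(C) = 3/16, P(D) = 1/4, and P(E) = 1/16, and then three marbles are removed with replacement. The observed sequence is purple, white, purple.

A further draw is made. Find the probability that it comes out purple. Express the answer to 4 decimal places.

Under each hypothesis, the probability of the observed sequence is: P(data | bowl A) = (5/7)(2/7)(5/7) = 0.14577; P(data | bowl B) = (6/9)(3/9)(6/9) = 0.14815; P(data | bowl C) = (5/6)(1/6)(5/6) = 0.11574; P(data | bowl D) = (6/11)(5/11)(6/11) = 0.13524; P(data | bowl E) = (1/8)(7/8)(1/8) = 0.013672.
Multiplying each by its prior: 1/4 · 0.14577 = 0.036443, 1/4 · 0.14815 = 0.037037, 3/16 · 0.11574 = 0.021701, 1/4 · 0.13524 = 0.033809, 1/16 · 0.013672 = 0.00085449; these sum to 0.12985.
Normalising, the posterior is P(bowl A | data) = 0.28067, P(bowl B | data) = 0.28524, P(bowl C | data) = 0.16713, P(bowl D | data) = 0.26038, P(bowl E | data) = 0.0065809.
So P(purple next | data) = Σ P(purple next | H) P(H | data) = (5/7)(0.28067) + (2/3)(0.28524) + (5/6)(0.16713) + (6/11)(0.26038) + (1/8)(0.0065809) = 0.67276.

0.6728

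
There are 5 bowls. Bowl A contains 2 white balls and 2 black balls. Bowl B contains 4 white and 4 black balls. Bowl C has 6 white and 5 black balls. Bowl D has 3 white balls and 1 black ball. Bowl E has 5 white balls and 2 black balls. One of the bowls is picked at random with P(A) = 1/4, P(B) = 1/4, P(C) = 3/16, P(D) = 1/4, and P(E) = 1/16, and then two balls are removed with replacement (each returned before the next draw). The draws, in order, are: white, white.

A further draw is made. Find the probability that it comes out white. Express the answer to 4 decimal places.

Under each hypothesis, the probability of the observed sequence is: P(data | bowl A) = (2/4)(2/4) = 0.25; P(data | bowl B) = (4/8)(4/8) = 0.25; P(data | bowl C) = (6/11)(6/11) = 0.29752; P(data | bowl D) = (3/4)(3/4) = 0.5625; P(data | bowl E) = (5/7)(5/7) = 0.5102.
Weighting by the prior gives 1/4 · 0.25 = 0.0625, 1/4 · 0.25 = 0.0625, 3/16 · 0.29752 = 0.055785, 1/4 · 0.5625 = 0.14062, 1/16 · 0.5102 = 0.031888; with total 0.3533.
The posterior is then P(bowl A | data) = 0.1769, P(bowl B | data) = 0.1769, P(bowl C | data) = 0.1579, P(bowl D | data) = 0.39804, P(bowl E | data) = 0.090257.
The predictive probability is P(white next | data) = (1/2)(0.1769) + (1/2)(0.1769) + (6/11)(0.1579) + (3/4)(0.39804) + (5/7)(0.090257) = 0.62603.

0.6260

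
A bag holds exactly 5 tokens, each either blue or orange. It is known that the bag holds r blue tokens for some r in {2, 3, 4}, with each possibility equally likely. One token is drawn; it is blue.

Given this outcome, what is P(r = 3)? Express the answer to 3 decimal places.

For each hypothesis, P(data | H) works out to: P(data | r = 2) = (2/5) = 2/5; P(data | r = 3) = (3/5) = 3/5; P(data | r = 4) = (4/5) = 4/5.
The prior-weighted likelihoods are 1/3 · 2/5 = 2/15, 1/3 · 3/5 = 1/5, 1/3 · 4/5 = 4/15; these sum to 3/5.
So P(r = 3 | data) = (1/5) / (3/5) = 1/3.

0.333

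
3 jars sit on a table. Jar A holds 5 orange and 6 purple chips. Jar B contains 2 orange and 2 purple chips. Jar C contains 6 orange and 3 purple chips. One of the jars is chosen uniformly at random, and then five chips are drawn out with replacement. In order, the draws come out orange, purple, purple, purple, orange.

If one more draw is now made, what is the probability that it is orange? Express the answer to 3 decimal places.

0.515

For each hypothesis, P(data | H) works out to: P(data | jar A) = (5/11)(6/11)(6/11)(6/11)(5/11) = 0.03353; P(data | jar B) = (2/4)(2/4)(2/4)(2/4)(2/4) = 0.03125; P(data | jar C) = (6/9)(3/9)(3/9)(3/9)(6/9) = 0.016461.
The prior-weighted likelihoods are 1/3 · 0.03353 = 0.011177, 1/3 · 0.03125 = 0.010417, 1/3 · 0.016461 = 0.005487; with total 0.02708.
Normalising, the posterior is P(jar A | data) = 0.41272, P(jar B | data) = 0.38466, P(jar C | data) = 0.20262.
The predictive probability is P(orange next | data) = (5/11)(0.41272) + (1/2)(0.38466) + (2/3)(0.20262) = 0.51501.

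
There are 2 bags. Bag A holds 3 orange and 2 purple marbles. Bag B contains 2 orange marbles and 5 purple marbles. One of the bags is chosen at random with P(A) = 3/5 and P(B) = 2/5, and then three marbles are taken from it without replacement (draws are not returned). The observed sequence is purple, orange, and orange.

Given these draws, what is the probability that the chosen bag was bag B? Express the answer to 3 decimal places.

The likelihood of the observed sequence under each hypothesis: P(data | bag A) = (2/5)(3/4)(2/3) = 1/5; P(data | bag B) = (5/7)(2/6)(1/5) = 1/21.
Weighting by the prior gives 3/5 · 1/5 = 3/25, 2/5 · 1/21 = 2/105; summing to 73/525.
Therefore the posterior P(bag B | data) = (2/105) / (73/525) = 10/73.

0.137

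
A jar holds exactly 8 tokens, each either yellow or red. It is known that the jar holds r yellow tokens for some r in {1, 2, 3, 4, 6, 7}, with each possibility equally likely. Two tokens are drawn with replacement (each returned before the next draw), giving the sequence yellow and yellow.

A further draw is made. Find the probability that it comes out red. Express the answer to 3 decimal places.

The likelihood of the observed sequence under each hypothesis: P(data | r = 1) = (1/8)(1/8) = 1/64; P(data | r = 2) = (2/8)(2/8) = 1/16; P(data | r = 3) = (3/8)(3/8) = 9/64; P(data | r = 4) = (4/8)(4/8) = 1/4; P(data | r = 6) = (6/8)(6/8) = 9/16; P(data | r = 7) = (7/8)(7/8) = 49/64.
The prior-weighted likelihoods are 1/6 · 1/64 = 1/384, 1/6 · 1/16 = 1/96, 1/6 · 9/64 = 3/128, 1/6 · 1/4 = 1/24, 1/6 · 9/16 = 3/32, 1/6 · 49/64 = 49/384; with total 115/384.
The posterior is then P(r = 1 | data) = 1/115, P(r = 2 | data) = 4/115, P(r = 3 | data) = 9/115, P(r = 4 | data) = 16/115, P(r = 6 | data) = 36/115, P(r = 7 | data) = 49/115.
The predictive probability is P(red next | data) = (7/8)(1/115) + (3/4)(4/115) + (5/8)(9/115) + (1/2)(16/115) + (1/4)(36/115) + (1/8)(49/115) = 261/920.

0.284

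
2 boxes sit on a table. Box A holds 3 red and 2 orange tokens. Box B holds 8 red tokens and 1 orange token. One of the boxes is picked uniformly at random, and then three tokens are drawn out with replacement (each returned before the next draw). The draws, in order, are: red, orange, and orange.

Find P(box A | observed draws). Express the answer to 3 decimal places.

0.897

For each hypothesis, P(data | H) works out to: P(data | box A) = (3/5)(2/5)(2/5) = 0.096; P(data | box B) = (8/9)(1/9)(1/9) = 0.010974.
Multiplying each by its prior: 1/2 · 0.096 = 0.048, 1/2 · 0.010974 = 0.005487; with total 0.053487.
By Bayes' rule, P(box A | data) = (0.048) / (0.053487) = 0.89741.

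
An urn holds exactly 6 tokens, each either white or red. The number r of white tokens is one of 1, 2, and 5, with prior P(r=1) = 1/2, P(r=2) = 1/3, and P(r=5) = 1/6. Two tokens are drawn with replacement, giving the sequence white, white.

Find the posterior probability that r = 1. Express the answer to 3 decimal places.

Under each hypothesis, the probability of the observed sequence is: P(data | r = 1) = (1/6)(1/6) = 1/36; P(data | r = 2) = (2/6)(2/6) = 1/9; P(data | r = 5) = (5/6)(5/6) = 25/36.
The prior-weighted likelihoods are 1/2 · 1/36 = 1/72, 1/3 · 1/9 = 1/27, 1/6 · 25/36 = 25/216; with total 1/6.
Hence P(r = 1 | data) = (1/72) / (1/6) = 1/12.

0.083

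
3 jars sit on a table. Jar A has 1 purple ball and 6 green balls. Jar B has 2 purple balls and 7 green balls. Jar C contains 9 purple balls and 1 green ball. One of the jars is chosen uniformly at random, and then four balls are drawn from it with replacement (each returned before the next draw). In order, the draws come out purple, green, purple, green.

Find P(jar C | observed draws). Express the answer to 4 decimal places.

Under each hypothesis, the probability of the observed sequence is: P(data | jar A) = (1/7)(6/7)(1/7)(6/7) = 0.014994; P(data | jar B) = (2/9)(7/9)(2/9)(7/9) = 0.029873; P(data | jar C) = (9/10)(1/10)(9/10)(1/10) = 0.0081.
Weighting by the prior gives 1/3 · 0.014994 = 0.0049979, 1/3 · 0.029873 = 0.0099578, 1/3 · 0.0081 = 0.0027; with total 0.017656.
Therefore the posterior P(jar C | data) = (0.0027) / (0.017656) = 0.15292.

0.1529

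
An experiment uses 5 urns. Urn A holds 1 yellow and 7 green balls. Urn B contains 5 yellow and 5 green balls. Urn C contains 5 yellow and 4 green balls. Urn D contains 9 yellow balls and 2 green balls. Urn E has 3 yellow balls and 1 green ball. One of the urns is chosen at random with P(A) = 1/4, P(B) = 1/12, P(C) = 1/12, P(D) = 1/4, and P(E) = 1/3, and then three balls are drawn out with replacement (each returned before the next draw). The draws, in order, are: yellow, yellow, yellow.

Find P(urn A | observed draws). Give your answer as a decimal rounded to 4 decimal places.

For each hypothesis, P(data | H) works out to: P(data | urn A) = (1/8)(1/8)(1/8) = 0.0019531; P(data | urn B) = (5/10)(5/10)(5/10) = 0.125; P(data | urn C) = (5/9)(5/9)(5/9) = 0.17147; P(data | urn D) = (9/11)(9/11)(9/11) = 0.54771; P(data | urn E) = (3/4)(3/4)(3/4) = 0.42188.
The prior-weighted likelihoods are 1/4 · 0.0019531 = 0.00048828, 1/12 · 0.125 = 0.010417, 1/12 · 0.17147 = 0.014289, 1/4 · 0.54771 = 0.13693, 1/3 · 0.42188 = 0.14062; these sum to 0.30275.
Therefore the posterior P(urn A | data) = (0.00048828) / (0.30275) = 0.0016128.

0.0016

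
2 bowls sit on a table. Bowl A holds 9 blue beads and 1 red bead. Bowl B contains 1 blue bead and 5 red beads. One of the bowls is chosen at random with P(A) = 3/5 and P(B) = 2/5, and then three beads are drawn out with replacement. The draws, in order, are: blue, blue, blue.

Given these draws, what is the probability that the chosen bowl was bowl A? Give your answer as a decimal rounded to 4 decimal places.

For each hypothesis, P(data | H) works out to: P(data | bowl A) = (9/10)(9/10)(9/10) = 0.729; P(data | bowl B) = (1/6)(1/6)(1/6) = 0.0046296.
Weighting by the prior gives 3/5 · 0.729 = 0.4374, 2/5 · 0.0046296 = 0.0018519; summing to 0.43925.
Therefore the posterior P(bowl A | data) = (0.4374) / (0.43925) = 0.99578.

0.9958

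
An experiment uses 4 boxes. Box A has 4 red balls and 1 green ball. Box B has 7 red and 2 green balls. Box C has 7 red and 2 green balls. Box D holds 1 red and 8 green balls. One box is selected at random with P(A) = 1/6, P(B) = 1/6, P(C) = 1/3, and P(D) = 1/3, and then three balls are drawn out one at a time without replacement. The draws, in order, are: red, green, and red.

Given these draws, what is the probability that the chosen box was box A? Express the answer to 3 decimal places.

The likelihood of the observed sequence under each hypothesis: P(data | box A) = (4/5)(1/4)(3/3) = 1/5; P(data | box B) = (7/9)(2/8)(6/7) = 1/6; P(data | box C) = (7/9)(2/8)(6/7) = 1/6; P(data | box D) = (1/9)(8/8)(0/7) = 0.
Multiplying each by its prior: 1/6 · 1/5 = 1/30, 1/6 · 1/6 = 1/36, 1/3 · 1/6 = 1/18, 1/3 · 0 = 0; summing to 7/60.
Hence P(box A | data) = (1/30) / (7/60) = 2/7.

0.286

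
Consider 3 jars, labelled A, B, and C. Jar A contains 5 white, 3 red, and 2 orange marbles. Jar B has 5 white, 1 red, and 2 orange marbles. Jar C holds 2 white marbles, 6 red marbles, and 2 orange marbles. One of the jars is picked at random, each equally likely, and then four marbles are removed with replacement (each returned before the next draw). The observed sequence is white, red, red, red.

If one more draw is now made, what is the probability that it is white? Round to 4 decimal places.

For each hypothesis, P(data | H) works out to: P(data | jar A) = (5/10)(3/10)(3/10)(3/10) = 0.0135; P(data | jar B) = (5/8)(1/8)(1/8)(1/8) = 0.0012207; P(data | jar C) = (2/10)(6/10)(6/10)(6/10) = 0.0432.
Weighting by the prior gives 1/3 · 0.0135 = 0.0045, 1/3 · 0.0012207 = 0.0004069, 1/3 · 0.0432 = 0.0144; with total 0.019307.
Dividing through by the total gives posterior P(jar A | data) = 0.23308, P(jar B | data) = 0.021075, P(jar C | data) = 0.74585.
The predictive probability is P(white next | data) = (1/2)(0.23308) + (5/8)(0.021075) + (1/5)(0.74585) = 0.27888.

0.2789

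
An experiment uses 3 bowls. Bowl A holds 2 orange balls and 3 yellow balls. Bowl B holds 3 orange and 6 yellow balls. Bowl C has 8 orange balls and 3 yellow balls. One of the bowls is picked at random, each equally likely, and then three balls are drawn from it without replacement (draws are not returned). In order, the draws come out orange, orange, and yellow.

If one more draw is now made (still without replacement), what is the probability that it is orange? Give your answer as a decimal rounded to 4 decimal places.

0.4080

Compute the likelihood of the observed sequence for each case: P(data | bowl A) = (2/5)(1/4)(3/3) = 0.1; P(data | bowl B) = (3/9)(2/8)(6/7) = 0.071429; P(data | bowl C) = (8/11)(7/10)(3/9) = 0.1697.
The prior-weighted likelihoods are 1/3 · 0.1 = 0.033333, 1/3 · 0.071429 = 0.02381, 1/3 · 0.1697 = 0.056566; summing to 0.11371.
Normalising, the posterior is P(bowl A | data) = 0.29315, P(bowl B | data) = 0.20939, P(bowl C | data) = 0.49746.
The predictive probability is P(orange next | data) = (0)(0.29315) + (1/6)(0.20939) + (3/4)(0.49746) = 0.40799.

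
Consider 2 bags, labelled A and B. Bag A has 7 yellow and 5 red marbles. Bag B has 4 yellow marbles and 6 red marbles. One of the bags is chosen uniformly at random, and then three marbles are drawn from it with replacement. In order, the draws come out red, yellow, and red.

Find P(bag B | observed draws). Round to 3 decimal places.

Compute the likelihood of the observed sequence for each case: P(data | bag A) = (5/12)(7/12)(5/12) = 0.10127; P(data | bag B) = (6/10)(4/10)(6/10) = 0.144.
Weighting by the prior gives 1/2 · 0.10127 = 0.050637, 1/2 · 0.144 = 0.072; these sum to 0.12264.
Hence P(bag B | data) = (0.072) / (0.12264) = 0.5871.

0.587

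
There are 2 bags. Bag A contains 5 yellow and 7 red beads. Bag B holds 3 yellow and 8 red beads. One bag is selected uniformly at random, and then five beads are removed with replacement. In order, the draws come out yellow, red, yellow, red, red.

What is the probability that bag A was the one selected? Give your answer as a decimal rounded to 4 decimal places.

Under each hypothesis, the probability of the observed sequence is: P(data | bag A) = (5/12)(7/12)(5/12)(7/12)(7/12) = 0.034461; P(data | bag B) = (3/11)(8/11)(3/11)(8/11)(8/11) = 0.028612.
Weighting by the prior gives 1/2 · 0.034461 = 0.017231, 1/2 · 0.028612 = 0.014306; these sum to 0.031537.
Hence P(bag A | data) = (0.017231) / (0.031537) = 0.54637.

0.5464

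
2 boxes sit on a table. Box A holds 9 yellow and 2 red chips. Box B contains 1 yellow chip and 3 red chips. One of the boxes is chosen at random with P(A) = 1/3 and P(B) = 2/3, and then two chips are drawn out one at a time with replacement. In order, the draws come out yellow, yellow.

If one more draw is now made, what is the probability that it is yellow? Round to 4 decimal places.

0.7288

Under each hypothesis, the probability of the observed sequence is: P(data | box A) = (9/11)(9/11) = 0.66942; P(data | box B) = (1/4)(1/4) = 0.0625.
Multiplying each by its prior: 1/3 · 0.66942 = 0.22314, 2/3 · 0.0625 = 0.041667; summing to 0.26481.
Dividing through by the total gives posterior P(box A | data) = 0.84265, P(box B | data) = 0.15735.
So P(yellow next | data) = Σ P(yellow next | H) P(H | data) = (9/11)(0.84265) + (1/4)(0.15735) = 0.72878.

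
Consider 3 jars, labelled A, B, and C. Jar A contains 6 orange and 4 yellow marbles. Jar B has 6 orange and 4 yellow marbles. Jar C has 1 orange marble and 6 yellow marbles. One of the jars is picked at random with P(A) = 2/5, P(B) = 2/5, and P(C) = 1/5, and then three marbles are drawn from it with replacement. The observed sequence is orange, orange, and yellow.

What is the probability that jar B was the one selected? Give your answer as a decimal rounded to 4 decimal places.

0.4853

For each hypothesis, P(data | H) works out to: P(data | jar A) = (6/10)(6/10)(4/10) = 0.144; P(data | jar B) = (6/10)(6/10)(4/10) = 0.144; P(data | jar C) = (1/7)(1/7)(6/7) = 0.017493.
Multiplying each by its prior: 2/5 · 0.144 = 0.0576, 2/5 · 0.144 = 0.0576, 1/5 · 0.017493 = 0.0034985; with total 0.1187.
By Bayes' rule, P(jar B | data) = (0.0576) / (0.1187) = 0.48526.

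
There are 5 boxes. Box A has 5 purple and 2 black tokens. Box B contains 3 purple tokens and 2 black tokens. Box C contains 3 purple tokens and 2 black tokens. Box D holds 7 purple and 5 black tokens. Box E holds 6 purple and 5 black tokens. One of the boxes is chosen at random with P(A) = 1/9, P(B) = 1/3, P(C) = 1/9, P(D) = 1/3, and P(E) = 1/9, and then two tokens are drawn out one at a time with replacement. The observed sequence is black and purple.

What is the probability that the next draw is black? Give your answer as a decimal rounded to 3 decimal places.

For each hypothesis, P(data | H) works out to: P(data | box A) = (2/7)(5/7) = 0.20408; P(data | box B) = (2/5)(3/5) = 0.24; P(data | box C) = (2/5)(3/5) = 0.24; P(data | box D) = (5/12)(7/12) = 0.24306; P(data | box E) = (5/11)(6/11) = 0.24793.
Multiplying each by its prior: 1/9 · 0.20408 = 0.022676, 1/3 · 0.24 = 0.08, 1/9 · 0.24 = 0.026667, 1/3 · 0.24306 = 0.081019, 1/9 · 0.24793 = 0.027548; with total 0.23791.
Dividing through by the total gives posterior P(box A | data) = 0.095313, P(box B | data) = 0.33626, P(box C | data) = 0.11209, P(box D | data) = 0.34054, P(box E | data) = 0.11579.
The predictive probability is P(black next | data) = (2/7)(0.095313) + (2/5)(0.33626) + (2/5)(0.11209) + (5/12)(0.34054) + (5/11)(0.11579) = 0.4011.

0.401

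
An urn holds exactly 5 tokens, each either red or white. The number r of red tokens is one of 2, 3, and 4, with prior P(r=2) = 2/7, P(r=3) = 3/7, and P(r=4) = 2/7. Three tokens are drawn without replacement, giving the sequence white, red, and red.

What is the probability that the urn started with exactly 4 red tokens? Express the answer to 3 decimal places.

Compute the likelihood of the observed sequence for each case: P(data | r = 2) = (3/5)(2/4)(1/3) = 1/10; P(data | r = 3) = (2/5)(3/4)(2/3) = 1/5; P(data | r = 4) = (1/5)(4/4)(3/3) = 1/5.
Multiplying each by its prior: 2/7 · 1/10 = 1/35, 3/7 · 1/5 = 3/35, 2/7 · 1/5 = 2/35; these sum to 6/35.
So P(r = 4 | data) = (2/35) / (6/35) = 1/3.

0.333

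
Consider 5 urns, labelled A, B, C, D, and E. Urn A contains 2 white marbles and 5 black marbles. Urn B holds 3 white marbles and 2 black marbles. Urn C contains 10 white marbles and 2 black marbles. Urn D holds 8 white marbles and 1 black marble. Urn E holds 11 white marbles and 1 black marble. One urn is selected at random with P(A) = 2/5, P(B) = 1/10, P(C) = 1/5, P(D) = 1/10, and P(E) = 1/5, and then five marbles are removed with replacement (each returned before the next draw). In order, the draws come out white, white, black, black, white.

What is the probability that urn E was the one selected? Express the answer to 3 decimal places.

0.080

Under each hypothesis, the probability of the observed sequence is: P(data | urn A) = (2/7)(2/7)(5/7)(5/7)(2/7) = 0.0119; P(data | urn B) = (3/5)(3/5)(2/5)(2/5)(3/5) = 0.03456; P(data | urn C) = (10/12)(10/12)(2/12)(2/12)(10/12) = 0.016075; P(data | urn D) = (8/9)(8/9)(1/9)(1/9)(8/9) = 0.0086708; P(data | urn E) = (11/12)(11/12)(1/12)(1/12)(11/12) = 0.005349.
Multiplying each by its prior: 2/5 · 0.0119 = 0.0047599, 1/10 · 0.03456 = 0.003456, 1/5 · 0.016075 = 0.003215, 1/10 · 0.0086708 = 0.00086708, 1/5 · 0.005349 = 0.0010698; summing to 0.013368.
So P(urn E | data) = (0.0010698) / (0.013368) = 0.080028.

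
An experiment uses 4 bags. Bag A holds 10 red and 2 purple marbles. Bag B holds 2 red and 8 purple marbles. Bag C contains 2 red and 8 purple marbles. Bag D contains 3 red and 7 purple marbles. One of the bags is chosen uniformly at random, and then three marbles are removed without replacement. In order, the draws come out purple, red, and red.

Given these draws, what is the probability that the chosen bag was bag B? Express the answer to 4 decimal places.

For each hypothesis, P(data | H) works out to: P(data | bag A) = (2/12)(10/11)(9/10) = 0.13636; P(data | bag B) = (8/10)(2/9)(1/8) = 0.022222; P(data | bag C) = (8/10)(2/9)(1/8) = 0.022222; P(data | bag D) = (7/10)(3/9)(2/8) = 0.058333.
The prior-weighted likelihoods are 1/4 · 0.13636 = 0.034091, 1/4 · 0.022222 = 0.0055556, 1/4 · 0.022222 = 0.0055556, 1/4 · 0.058333 = 0.014583; with total 0.059785.
By Bayes' rule, P(bag B | data) = (0.0055556) / (0.059785) = 0.092925.

0.0929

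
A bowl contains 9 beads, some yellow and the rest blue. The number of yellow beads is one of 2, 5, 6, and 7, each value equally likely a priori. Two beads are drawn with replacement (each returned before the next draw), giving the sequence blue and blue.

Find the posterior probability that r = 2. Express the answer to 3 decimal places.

Compute the likelihood of the observed sequence for each case: P(data | r = 2) = (7/9)(7/9) = 49/81; P(data | r = 5) = (4/9)(4/9) = 16/81; P(data | r = 6) = (3/9)(3/9) = 1/9; P(data | r = 7) = (2/9)(2/9) = 4/81.
The prior-weighted likelihoods are 1/4 · 49/81 = 49/324, 1/4 · 16/81 = 4/81, 1/4 · 1/9 = 1/36, 1/4 · 4/81 = 1/81; summing to 13/54.
Therefore the posterior P(r = 2 | data) = (49/324) / (13/54) = 49/78.

0.628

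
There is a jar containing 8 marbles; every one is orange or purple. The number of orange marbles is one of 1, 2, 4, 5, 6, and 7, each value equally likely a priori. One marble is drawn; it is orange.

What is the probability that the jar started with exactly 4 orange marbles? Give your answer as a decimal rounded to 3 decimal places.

The likelihood of this draw under each hypothesis: P(data | r = 1) = (1/8) = 1/8; P(data | r = 2) = (2/8) = 1/4; P(data | r = 4) = (4/8) = 1/2; P(data | r = 5) = (5/8) = 5/8; P(data | r = 6) = (6/8) = 3/4; P(data | r = 7) = (7/8) = 7/8.
The prior-weighted likelihoods are 1/6 · 1/8 = 1/48, 1/6 · 1/4 = 1/24, 1/6 · 1/2 = 1/12, 1/6 · 5/8 = 5/48, 1/6 · 3/4 = 1/8, 1/6 · 7/8 = 7/48; with total 25/48.
So P(r = 4 | data) = (1/12) / (25/48) = 4/25.

0.160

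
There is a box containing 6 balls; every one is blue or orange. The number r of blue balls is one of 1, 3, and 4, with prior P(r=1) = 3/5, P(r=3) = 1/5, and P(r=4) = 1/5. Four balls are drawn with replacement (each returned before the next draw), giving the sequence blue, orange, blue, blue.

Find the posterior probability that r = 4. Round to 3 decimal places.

0.571

For each hypothesis, P(data | H) works out to: P(data | r = 1) = (1/6)(5/6)(1/6)(1/6) = 0.003858; P(data | r = 3) = (3/6)(3/6)(3/6)(3/6) = 0.0625; P(data | r = 4) = (4/6)(2/6)(4/6)(4/6) = 0.098765.
Weighting by the prior gives 3/5 · 0.003858 = 0.0023148, 1/5 · 0.0625 = 0.0125, 1/5 · 0.098765 = 0.019753; these sum to 0.034568.
Hence P(r = 4 | data) = (0.019753) / (0.034568) = 0.57143.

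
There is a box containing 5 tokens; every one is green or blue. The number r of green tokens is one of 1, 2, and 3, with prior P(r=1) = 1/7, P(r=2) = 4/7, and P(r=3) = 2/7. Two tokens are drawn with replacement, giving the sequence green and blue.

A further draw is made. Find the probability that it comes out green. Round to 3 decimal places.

0.440

Compute the likelihood of the observed sequence for each case: P(data | r = 1) = (1/5)(4/5) = 4/25; P(data | r = 2) = (2/5)(3/5) = 6/25; P(data | r = 3) = (3/5)(2/5) = 6/25.
The prior-weighted likelihoods are 1/7 · 4/25 = 4/175, 4/7 · 6/25 = 24/175, 2/7 · 6/25 = 12/175; these sum to 8/35.
The posterior is then P(r = 1 | data) = 1/10, P(r = 2 | data) = 3/5, P(r = 3 | data) = 3/10.
The predictive probability is P(green next | data) = (1/5)(1/10) + (2/5)(3/5) + (3/5)(3/10) = 11/25.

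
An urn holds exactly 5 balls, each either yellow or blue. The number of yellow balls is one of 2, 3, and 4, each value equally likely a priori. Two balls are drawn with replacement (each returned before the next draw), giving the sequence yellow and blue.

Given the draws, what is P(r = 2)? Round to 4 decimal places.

Under each hypothesis, the probability of the observed sequence is: P(data | r = 2) = (2/5)(3/5) = 6/25; P(data | r = 3) = (3/5)(2/5) = 6/25; P(data | r = 4) = (4/5)(1/5) = 4/25.
Weighting by the prior gives 1/3 · 6/25 = 2/25, 1/3 · 6/25 = 2/25, 1/3 · 4/25 = 4/75; summing to 16/75.
Hence P(r = 2 | data) = (2/25) / (16/75) = 3/8.

0.3750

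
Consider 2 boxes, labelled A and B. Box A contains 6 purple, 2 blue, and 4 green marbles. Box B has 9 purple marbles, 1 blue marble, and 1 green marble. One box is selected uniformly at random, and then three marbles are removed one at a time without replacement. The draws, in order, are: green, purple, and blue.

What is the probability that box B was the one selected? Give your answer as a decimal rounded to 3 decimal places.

Under each hypothesis, the probability of the observed sequence is: P(data | box A) = (4/12)(6/11)(2/10) = 2/55; P(data | box B) = (1/11)(9/10)(1/9) = 1/110.
Multiplying each by its prior: 1/2 · 2/55 = 1/55, 1/2 · 1/110 = 1/220; these sum to 1/44.
Hence P(box B | data) = (1/220) / (1/44) = 1/5.

0.200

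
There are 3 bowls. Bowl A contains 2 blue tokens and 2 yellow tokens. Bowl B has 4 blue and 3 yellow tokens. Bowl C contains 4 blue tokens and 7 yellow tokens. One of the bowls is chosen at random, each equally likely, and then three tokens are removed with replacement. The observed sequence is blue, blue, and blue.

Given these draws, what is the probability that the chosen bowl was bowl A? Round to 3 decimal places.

Under each hypothesis, the probability of the observed sequence is: P(data | bowl A) = (2/4)(2/4)(2/4) = 0.125; P(data | bowl B) = (4/7)(4/7)(4/7) = 0.18659; P(data | bowl C) = (4/11)(4/11)(4/11) = 0.048084.
The prior-weighted likelihoods are 1/3 · 0.125 = 0.041667, 1/3 · 0.18659 = 0.062196, 1/3 · 0.048084 = 0.016028; summing to 0.11989.
So P(bowl A | data) = (0.041667) / (0.11989) = 0.34754.

0.348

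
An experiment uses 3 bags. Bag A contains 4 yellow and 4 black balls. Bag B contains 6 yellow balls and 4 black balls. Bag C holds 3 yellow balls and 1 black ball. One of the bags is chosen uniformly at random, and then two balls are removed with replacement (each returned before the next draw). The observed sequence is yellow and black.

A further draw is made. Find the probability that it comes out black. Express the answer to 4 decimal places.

Compute the likelihood of the observed sequence for each case: P(data | bag A) = (4/8)(4/8) = 0.25; P(data | bag B) = (6/10)(4/10) = 0.24; P(data | bag C) = (3/4)(1/4) = 0.1875.
Multiplying each by its prior: 1/3 · 0.25 = 0.083333, 1/3 · 0.24 = 0.08, 1/3 · 0.1875 = 0.0625; with total 0.22583.
The posterior is then P(bag A | data) = 0.369, P(bag B | data) = 0.35424, P(bag C | data) = 0.27675.
Averaging over the posterior, P(black next | data) = (1/2)(0.369) + (2/5)(0.35424) + (1/4)(0.27675) = 0.39539.

0.3954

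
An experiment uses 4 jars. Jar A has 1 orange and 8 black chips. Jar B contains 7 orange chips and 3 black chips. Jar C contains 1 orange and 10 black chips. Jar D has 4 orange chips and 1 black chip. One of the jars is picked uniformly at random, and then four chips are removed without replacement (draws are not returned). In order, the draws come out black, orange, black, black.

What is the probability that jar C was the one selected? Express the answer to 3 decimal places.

0.432

Compute the likelihood of the observed sequence for each case: P(data | jar A) = (8/9)(1/8)(7/7)(6/6) = 0.11111; P(data | jar B) = (3/10)(7/9)(2/8)(1/7) = 0.0083333; P(data | jar C) = (10/11)(1/10)(9/9)(8/8) = 0.090909; P(data | jar D) = (1/5)(4/4)(0/3) = 0.
Weighting by the prior gives 1/4 · 0.11111 = 0.027778, 1/4 · 0.0083333 = 0.0020833, 1/4 · 0.090909 = 0.022727, 1/4 · 0 = 0; with total 0.052588.
By Bayes' rule, P(jar C | data) = (0.022727) / (0.052588) = 0.43217.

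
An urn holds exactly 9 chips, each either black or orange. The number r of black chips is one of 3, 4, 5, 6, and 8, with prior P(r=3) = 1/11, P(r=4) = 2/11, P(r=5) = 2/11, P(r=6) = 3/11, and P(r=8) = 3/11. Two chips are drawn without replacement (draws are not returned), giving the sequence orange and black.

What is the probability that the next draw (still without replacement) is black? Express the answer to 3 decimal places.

0.612

Compute the likelihood of the observed sequence for each case: P(data | r = 3) = (6/9)(3/8) = 1/4; P(data | r = 4) = (5/9)(4/8) = 5/18; P(data | r = 5) = (4/9)(5/8) = 5/18; P(data | r = 6) = (3/9)(6/8) = 1/4; P(data | r = 8) = (1/9)(8/8) = 1/9.
The prior-weighted likelihoods are 1/11 · 1/4 = 1/44, 2/11 · 5/18 = 5/99, 2/11 · 5/18 = 5/99, 3/11 · 1/4 = 3/44, 3/11 · 1/9 = 1/33; these sum to 2/9.
Normalising, the posterior is P(r = 3 | data) = 9/88, P(r = 4 | data) = 5/22, P(r = 5 | data) = 5/22, P(r = 6 | data) = 27/88, P(r = 8 | data) = 3/22.
Averaging over the posterior, P(black next | data) = (2/7)(9/88) + (3/7)(5/22) + (4/7)(5/22) + (5/7)(27/88) + (1)(3/22) = 377/616.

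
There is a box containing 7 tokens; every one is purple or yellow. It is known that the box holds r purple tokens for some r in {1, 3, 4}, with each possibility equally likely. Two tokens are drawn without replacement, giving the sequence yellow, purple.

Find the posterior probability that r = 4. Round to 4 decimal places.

The likelihood of the observed sequence under each hypothesis: P(data | r = 1) = (6/7)(1/6) = 1/7; P(data | r = 3) = (4/7)(3/6) = 2/7; P(data | r = 4) = (3/7)(4/6) = 2/7.
Weighting by the prior gives 1/3 · 1/7 = 1/21, 1/3 · 2/7 = 2/21, 1/3 · 2/7 = 2/21; with total 5/21.
Therefore the posterior P(r = 4 | data) = (2/21) / (5/21) = 2/5.

0.4000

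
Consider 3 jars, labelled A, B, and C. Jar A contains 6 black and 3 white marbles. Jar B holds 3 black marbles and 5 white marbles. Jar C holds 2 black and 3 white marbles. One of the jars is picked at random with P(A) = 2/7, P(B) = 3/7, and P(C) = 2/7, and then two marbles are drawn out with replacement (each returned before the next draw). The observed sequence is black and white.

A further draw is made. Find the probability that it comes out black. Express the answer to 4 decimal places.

Compute the likelihood of the observed sequence for each case: P(data | jar A) = (6/9)(3/9) = 0.22222; P(data | jar B) = (3/8)(5/8) = 0.23438; P(data | jar C) = (2/5)(3/5) = 0.24.
Weighting by the prior gives 2/7 · 0.22222 = 0.063492, 3/7 · 0.23438 = 0.10045, 2/7 · 0.24 = 0.068571; summing to 0.23251.
Normalising, the posterior is P(jar A | data) = 0.27307, P(jar B | data) = 0.43201, P(jar C | data) = 0.29492.
The predictive probability is P(black next | data) = (2/3)(0.27307) + (3/8)(0.43201) + (2/5)(0.29492) = 0.46202.

0.4620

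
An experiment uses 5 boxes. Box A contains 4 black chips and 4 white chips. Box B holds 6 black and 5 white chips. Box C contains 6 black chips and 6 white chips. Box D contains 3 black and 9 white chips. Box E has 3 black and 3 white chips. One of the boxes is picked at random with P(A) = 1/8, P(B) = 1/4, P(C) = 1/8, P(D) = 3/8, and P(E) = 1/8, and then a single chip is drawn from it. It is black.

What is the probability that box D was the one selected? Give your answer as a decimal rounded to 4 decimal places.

Compute the likelihood of this draw for each case: P(data | box A) = (4/8) = 1/2; P(data | box B) = (6/11) = 6/11; P(data | box C) = (6/12) = 1/2; P(data | box D) = (3/12) = 1/4; P(data | box E) = (3/6) = 1/2.
Weighting by the prior gives 1/8 · 1/2 = 1/16, 1/4 · 6/11 = 3/22, 1/8 · 1/2 = 1/16, 3/8 · 1/4 = 3/32, 1/8 · 1/2 = 1/16; with total 147/352.
So P(box D | data) = (3/32) / (147/352) = 11/49.

0.2245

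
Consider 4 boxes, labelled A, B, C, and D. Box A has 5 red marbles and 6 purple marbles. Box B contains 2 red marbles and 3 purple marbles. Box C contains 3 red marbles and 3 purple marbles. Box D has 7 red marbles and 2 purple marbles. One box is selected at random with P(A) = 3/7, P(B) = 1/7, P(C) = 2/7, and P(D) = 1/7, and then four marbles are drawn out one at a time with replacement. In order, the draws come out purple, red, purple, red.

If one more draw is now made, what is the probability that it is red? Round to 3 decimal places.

Compute the likelihood of the observed sequence for each case: P(data | box A) = (6/11)(5/11)(6/11)(5/11) = 0.061471; P(data | box B) = (3/5)(2/5)(3/5)(2/5) = 0.0576; P(data | box C) = (3/6)(3/6)(3/6)(3/6) = 0.0625; P(data | box D) = (2/9)(7/9)(2/9)(7/9) = 0.029873.
Multiplying each by its prior: 3/7 · 0.061471 = 0.026345, 1/7 · 0.0576 = 0.0082286, 2/7 · 0.0625 = 0.017857, 1/7 · 0.029873 = 0.0042676; with total 0.056698.
The posterior is then P(box A | data) = 0.46465, P(box B | data) = 0.14513, P(box C | data) = 0.31495, P(box D | data) = 0.075269.
So P(red next | data) = Σ P(red next | H) P(H | data) = (5/11)(0.46465) + (2/5)(0.14513) + (1/2)(0.31495) + (7/9)(0.075269) = 0.48527.

0.485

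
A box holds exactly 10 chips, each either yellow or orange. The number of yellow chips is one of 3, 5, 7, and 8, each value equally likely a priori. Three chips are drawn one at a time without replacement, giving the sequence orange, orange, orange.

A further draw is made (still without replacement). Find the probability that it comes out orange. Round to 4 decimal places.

Compute the likelihood of the observed sequence for each case: P(data | r = 3) = (7/10)(6/9)(5/8) = 7/24; P(data | r = 5) = (5/10)(4/9)(3/8) = 1/12; P(data | r = 7) = (3/10)(2/9)(1/8) = 1/120; P(data | r = 8) = (2/10)(1/9)(0/8) = 0.
Multiplying each by its prior: 1/4 · 7/24 = 7/96, 1/4 · 1/12 = 1/48, 1/4 · 1/120 = 1/480, 1/4 · 0 = 0; with total 23/240.
Dividing through by the total gives posterior P(r = 3 | data) = 35/46, P(r = 5 | data) = 5/23, P(r = 7 | data) = 1/46, P(r = 8 | data) = 0.
The predictive probability is P(orange next | data) = (4/7)(35/46) + (2/7)(5/23) + (0)(1/46) = 80/161.

0.4969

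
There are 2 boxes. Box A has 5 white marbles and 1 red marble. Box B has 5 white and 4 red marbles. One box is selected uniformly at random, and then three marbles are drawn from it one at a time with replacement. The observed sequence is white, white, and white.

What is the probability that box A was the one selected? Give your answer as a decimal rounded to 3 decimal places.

0.771

For each hypothesis, P(data | H) works out to: P(data | box A) = (5/6)(5/6)(5/6) = 0.5787; P(data | box B) = (5/9)(5/9)(5/9) = 0.17147.
Multiplying each by its prior: 1/2 · 0.5787 = 0.28935, 1/2 · 0.17147 = 0.085734; with total 0.37509.
So P(box A | data) = (0.28935) / (0.37509) = 0.77143.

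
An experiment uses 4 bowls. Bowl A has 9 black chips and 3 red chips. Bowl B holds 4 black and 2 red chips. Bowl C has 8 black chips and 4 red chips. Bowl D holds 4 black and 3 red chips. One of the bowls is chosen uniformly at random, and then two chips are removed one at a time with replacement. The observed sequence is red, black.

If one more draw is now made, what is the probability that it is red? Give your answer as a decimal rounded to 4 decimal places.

0.3421

Under each hypothesis, the probability of the observed sequence is: P(data | bowl A) = (3/12)(9/12) = 0.1875; P(data | bowl B) = (2/6)(4/6) = 0.22222; P(data | bowl C) = (4/12)(8/12) = 0.22222; P(data | bowl D) = (3/7)(4/7) = 0.2449.
Weighting by the prior gives 1/4 · 0.1875 = 0.046875, 1/4 · 0.22222 = 0.055556, 1/4 · 0.22222 = 0.055556, 1/4 · 0.2449 = 0.061224; summing to 0.21921.
The posterior is then P(bowl A | data) = 0.21384, P(bowl B | data) = 0.25343, P(bowl C | data) = 0.25343, P(bowl D | data) = 0.2793.
So P(red next | data) = Σ P(red next | H) P(H | data) = (1/4)(0.21384) + (1/3)(0.25343) + (1/3)(0.25343) + (3/7)(0.2793) = 0.34211.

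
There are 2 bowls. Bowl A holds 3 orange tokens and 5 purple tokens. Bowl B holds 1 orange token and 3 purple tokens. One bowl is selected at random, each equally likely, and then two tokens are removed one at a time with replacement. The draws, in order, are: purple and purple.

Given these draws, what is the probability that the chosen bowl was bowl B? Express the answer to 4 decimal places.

0.5902

Under each hypothesis, the probability of the observed sequence is: P(data | bowl A) = (5/8)(5/8) = 25/64; P(data | bowl B) = (3/4)(3/4) = 9/16.
Weighting by the prior gives 1/2 · 25/64 = 25/128, 1/2 · 9/16 = 9/32; these sum to 61/128.
Therefore the posterior P(bowl B | data) = (9/32) / (61/128) = 36/61.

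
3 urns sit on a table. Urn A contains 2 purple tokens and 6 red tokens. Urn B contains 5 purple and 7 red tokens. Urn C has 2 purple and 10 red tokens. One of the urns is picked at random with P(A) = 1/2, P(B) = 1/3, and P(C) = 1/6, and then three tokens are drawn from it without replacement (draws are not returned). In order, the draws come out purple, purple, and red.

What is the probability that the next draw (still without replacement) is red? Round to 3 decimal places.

The likelihood of the observed sequence under each hypothesis: P(data | urn A) = (2/8)(1/7)(6/6) = 0.035714; P(data | urn B) = (5/12)(4/11)(7/10) = 0.10606; P(data | urn C) = (2/12)(1/11)(10/10) = 0.015152.
Multiplying each by its prior: 1/2 · 0.035714 = 0.017857, 1/3 · 0.10606 = 0.035354, 1/6 · 0.015152 = 0.0025253; these sum to 0.055736.
Normalising, the posterior is P(urn A | data) = 0.32039, P(urn B | data) = 0.6343, P(urn C | data) = 0.045307.
The predictive probability is P(red next | data) = (1)(0.32039) + (2/3)(0.6343) + (1)(0.045307) = 0.78857.

0.789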